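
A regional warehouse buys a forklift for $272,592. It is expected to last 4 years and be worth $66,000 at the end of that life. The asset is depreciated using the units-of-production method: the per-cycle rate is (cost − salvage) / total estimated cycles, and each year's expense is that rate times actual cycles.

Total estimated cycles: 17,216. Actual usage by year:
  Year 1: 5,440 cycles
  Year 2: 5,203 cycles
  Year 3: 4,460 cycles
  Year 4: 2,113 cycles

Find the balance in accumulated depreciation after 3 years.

$181,236

Depreciable base = $272,592 − $66,000 = $206,592.
Rate = $206,592 / 17,216 cycles = $12 per cycle.
Year 1: 5,440 × $12 = $65,280. Book value $207,312.
Year 2: 5,203 × $12 = $62,436. Book value $144,876.
Year 3: 4,460 × $12 = $53,520. Book value $91,356.
Accumulated through year 3 = $272,592 − $91,356 = $181,236.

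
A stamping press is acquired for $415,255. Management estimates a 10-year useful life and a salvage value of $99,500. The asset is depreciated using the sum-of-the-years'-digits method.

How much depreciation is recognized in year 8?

Depreciable base = $415,255 − $99,500 = $315,755.
Sum of the years' digits = 10+9+8+7+6+5+4+3+2+1 = 55.
Year 1: $315,755 × 10/55 = $57,410. Book value $357,845.
Year 2: $315,755 × 9/55 = $51,669. Book value $306,176.
Year 3: $315,755 × 8/55 = $45,928. Book value $260,248.
Year 4: $315,755 × 7/55 = $40,187. Book value $220,061.
Year 5: $315,755 × 6/55 = $34,446. Book value $185,615.
Year 6: $315,755 × 5/55 = $28,705. Book value $156,910.
Year 7: $315,755 × 4/55 = $22,964. Book value $133,946.
Year 8: $315,755 × 3/55 = $17,223. Book value $116,723.

$17,223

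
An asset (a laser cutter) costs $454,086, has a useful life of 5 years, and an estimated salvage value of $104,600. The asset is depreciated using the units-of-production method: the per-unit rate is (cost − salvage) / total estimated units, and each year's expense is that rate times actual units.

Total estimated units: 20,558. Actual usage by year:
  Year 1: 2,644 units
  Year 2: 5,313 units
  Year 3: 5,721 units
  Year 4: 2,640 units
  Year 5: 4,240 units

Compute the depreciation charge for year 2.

$90,321

Depreciable base = $454,086 − $104,600 = $349,486.
Rate = $349,486 / 20,558 units = $17 per unit.
Year 1: 2,644 × $17 = $44,948. Book value $409,138.
Year 2: 5,313 × $17 = $90,321. Book value $318,817.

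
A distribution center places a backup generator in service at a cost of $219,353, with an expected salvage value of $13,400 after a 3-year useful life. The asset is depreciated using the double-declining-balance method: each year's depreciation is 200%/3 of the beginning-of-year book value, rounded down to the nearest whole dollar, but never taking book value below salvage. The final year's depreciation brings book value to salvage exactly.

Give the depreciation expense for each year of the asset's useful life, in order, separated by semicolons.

$146,235; $48,745; $10,973

Depreciable base = $219,353 − $13,400 = $205,953.
Year 1: ⌊$219,353 × 200%/3⌋ = $146,235. Book value $73,118.
Year 2: ⌊$73,118 × 200%/3⌋ = $48,745. Book value $24,373.
Year 3 (final): $24,373 − $13,400 = $10,973. Book value $13,400.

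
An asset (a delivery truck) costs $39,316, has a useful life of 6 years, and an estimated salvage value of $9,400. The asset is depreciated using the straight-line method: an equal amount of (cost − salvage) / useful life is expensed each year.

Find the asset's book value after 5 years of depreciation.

Depreciable base = $39,316 − $9,400 = $29,916.
Annual expense = $29,916 / 6 = $4,986.
End of year 1: book value $34,330.
End of year 2: book value $29,344.
End of year 3: book value $24,358.
End of year 4: book value $19,372.
End of year 5: book value $14,386.

$14,386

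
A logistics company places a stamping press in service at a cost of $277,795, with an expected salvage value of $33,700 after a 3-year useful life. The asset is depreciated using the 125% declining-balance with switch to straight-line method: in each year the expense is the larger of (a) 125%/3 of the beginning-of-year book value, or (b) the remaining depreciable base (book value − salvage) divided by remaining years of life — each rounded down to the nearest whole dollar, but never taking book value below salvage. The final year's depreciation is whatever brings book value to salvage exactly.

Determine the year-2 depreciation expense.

$67,520

Depreciable base = $277,795 − $33,700 = $244,095.
Year 1: DB = ⌊$277,795 × 125%/3⌋ = $115,747; SL = ⌊$244,095/3⌋ = $81,365 → take DB $115,747. Book value $162,048.
Year 2: DB = ⌊$162,048 × 125%/3⌋ = $67,520; SL = ⌊$128,348/2⌋ = $64,174 → take DB $67,520. Book value $94,528.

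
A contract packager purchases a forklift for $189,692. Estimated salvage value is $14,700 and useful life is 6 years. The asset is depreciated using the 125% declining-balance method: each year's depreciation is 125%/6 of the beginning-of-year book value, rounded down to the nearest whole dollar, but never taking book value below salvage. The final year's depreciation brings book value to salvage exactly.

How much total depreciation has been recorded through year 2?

Depreciable base = $189,692 − $14,700 = $174,992.
Year 1: ⌊$189,692 × 125%/6⌋ = $39,519. Book value $150,173.
Year 2: ⌊$150,173 × 125%/6⌋ = $31,286. Book value $118,887.
Accumulated through year 2 = $189,692 − $118,887 = $70,805.

$70,805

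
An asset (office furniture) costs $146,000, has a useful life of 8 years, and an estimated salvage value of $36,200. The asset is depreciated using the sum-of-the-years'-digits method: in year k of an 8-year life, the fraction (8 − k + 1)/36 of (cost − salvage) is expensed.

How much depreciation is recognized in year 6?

Depreciable base = $146,000 − $36,200 = $109,800.
Sum of the years' digits = 8+7+6+5+4+3+2+1 = 36.
Year 1: $109,800 × 8/36 = $24,400. Book value $121,600.
Year 2: $109,800 × 7/36 = $21,350. Book value $100,250.
Year 3: $109,800 × 6/36 = $18,300. Book value $81,950.
Year 4: $109,800 × 5/36 = $15,250. Book value $66,700.
Year 5: $109,800 × 4/36 = $12,200. Book value $54,500.
Year 6: $109,800 × 3/36 = $9,150. Book value $45,350.

$9,150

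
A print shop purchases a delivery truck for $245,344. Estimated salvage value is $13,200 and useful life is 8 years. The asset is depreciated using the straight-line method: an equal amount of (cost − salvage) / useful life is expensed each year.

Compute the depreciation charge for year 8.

$29,018

Depreciable base = $245,344 − $13,200 = $232,144.
Annual expense = $232,144 / 8 = $29,018.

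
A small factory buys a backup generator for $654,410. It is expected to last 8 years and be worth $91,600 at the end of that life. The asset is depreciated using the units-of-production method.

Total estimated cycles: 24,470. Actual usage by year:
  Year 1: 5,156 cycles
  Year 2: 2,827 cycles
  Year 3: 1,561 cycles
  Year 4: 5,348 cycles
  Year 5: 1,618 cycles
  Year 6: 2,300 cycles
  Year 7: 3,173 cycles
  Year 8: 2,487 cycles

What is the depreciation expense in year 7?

$72,979

Depreciable base = $654,410 − $91,600 = $562,810.
Rate = $562,810 / 24,470 cycles = $23 per cycle.
Year 1: 5,156 × $23 = $118,588. Book value $535,822.
Year 2: 2,827 × $23 = $65,021. Book value $470,801.
Year 3: 1,561 × $23 = $35,903. Book value $434,898.
Year 4: 5,348 × $23 = $123,004. Book value $311,894.
Year 5: 1,618 × $23 = $37,214. Book value $274,680.
Year 6: 2,300 × $23 = $52,900. Book value $221,780.
Year 7: 3,173 × $23 = $72,979. Book value $148,801.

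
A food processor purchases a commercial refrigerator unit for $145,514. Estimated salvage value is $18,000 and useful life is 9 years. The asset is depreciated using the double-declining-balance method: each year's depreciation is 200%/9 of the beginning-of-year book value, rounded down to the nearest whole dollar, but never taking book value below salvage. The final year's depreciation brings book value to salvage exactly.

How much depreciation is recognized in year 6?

$9,204

Depreciable base = $145,514 − $18,000 = $127,514.
Year 1: ⌊$145,514 × 200%/9⌋ = $32,336. Book value $113,178.
Year 2: ⌊$113,178 × 200%/9⌋ = $25,150. Book value $88,028.
Year 3: ⌊$88,028 × 200%/9⌋ = $19,561. Book value $68,467.
Year 4: ⌊$68,467 × 200%/9⌋ = $15,214. Book value $53,253.
Year 5: ⌊$53,253 × 200%/9⌋ = $11,834. Book value $41,419.
Year 6: ⌊$41,419 × 200%/9⌋ = $9,204. Book value $32,215.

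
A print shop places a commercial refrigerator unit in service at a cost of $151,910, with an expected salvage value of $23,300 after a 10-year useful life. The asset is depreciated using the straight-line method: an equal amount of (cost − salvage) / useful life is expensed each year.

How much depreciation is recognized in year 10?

$12,861

Depreciable base = $151,910 − $23,300 = $128,610.
Annual expense = $128,610 / 10 = $12,861.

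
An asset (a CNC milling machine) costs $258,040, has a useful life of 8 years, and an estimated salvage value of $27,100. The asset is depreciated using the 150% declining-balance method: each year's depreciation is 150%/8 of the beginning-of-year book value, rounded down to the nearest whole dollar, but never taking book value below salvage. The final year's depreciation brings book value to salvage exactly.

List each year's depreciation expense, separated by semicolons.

Depreciable base = $258,040 − $27,100 = $230,940.
Year 1: ⌊$258,040 × 150%/8⌋ = $48,382. Book value $209,658.
Year 2: ⌊$209,658 × 150%/8⌋ = $39,310. Book value $170,348.
Year 3: ⌊$170,348 × 150%/8⌋ = $31,940. Book value $138,408.
Year 4: ⌊$138,408 × 150%/8⌋ = $25,951. Book value $112,457.
Year 5: ⌊$112,457 × 150%/8⌋ = $21,085. Book value $91,372.
Year 6: ⌊$91,372 × 150%/8⌋ = $17,132. Book value $74,240.
Year 7: ⌊$74,240 × 150%/8⌋ = $13,920. Book value $60,320.
Year 8 (final): $60,320 − $27,100 = $33,220. Book value $27,100.

$48,382; $39,310; $31,940; $25,951; $21,085; $17,132; $13,920; $33,220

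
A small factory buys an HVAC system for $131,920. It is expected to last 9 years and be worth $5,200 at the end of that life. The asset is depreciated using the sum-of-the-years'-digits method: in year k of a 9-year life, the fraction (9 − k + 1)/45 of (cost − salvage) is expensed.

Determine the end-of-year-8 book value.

$8,016

Depreciable base = $131,920 − $5,200 = $126,720.
Sum of the years' digits = 9+8+7+6+5+4+3+2+1 = 45.
Year 1: $126,720 × 9/45 = $25,344. Book value $106,576.
Year 2: $126,720 × 8/45 = $22,528. Book value $84,048.
Year 3: $126,720 × 7/45 = $19,712. Book value $64,336.
Year 4: $126,720 × 6/45 = $16,896. Book value $47,440.
Year 5: $126,720 × 5/45 = $14,080. Book value $33,360.
Year 6: $126,720 × 4/45 = $11,264. Book value $22,096.
Year 7: $126,720 × 3/45 = $8,448. Book value $13,648.
Year 8: $126,720 × 2/45 = $5,632. Book value $8,016.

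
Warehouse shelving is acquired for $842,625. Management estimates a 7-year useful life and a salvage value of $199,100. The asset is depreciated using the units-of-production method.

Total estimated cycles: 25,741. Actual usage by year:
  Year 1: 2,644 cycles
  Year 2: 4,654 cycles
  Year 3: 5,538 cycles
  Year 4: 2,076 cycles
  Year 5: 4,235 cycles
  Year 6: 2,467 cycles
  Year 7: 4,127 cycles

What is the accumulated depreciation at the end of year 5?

$478,675

Depreciable base = $842,625 − $199,100 = $643,525.
Rate = $643,525 / 25,741 cycles = $25 per cycle.
Year 1: 2,644 × $25 = $66,100. Book value $776,525.
Year 2: 4,654 × $25 = $116,350. Book value $660,175.
Year 3: 5,538 × $25 = $138,450. Book value $521,725.
Year 4: 2,076 × $25 = $51,900. Book value $469,825.
Year 5: 4,235 × $25 = $105,875. Book value $363,950.
Accumulated through year 5 = $842,625 − $363,950 = $478,675.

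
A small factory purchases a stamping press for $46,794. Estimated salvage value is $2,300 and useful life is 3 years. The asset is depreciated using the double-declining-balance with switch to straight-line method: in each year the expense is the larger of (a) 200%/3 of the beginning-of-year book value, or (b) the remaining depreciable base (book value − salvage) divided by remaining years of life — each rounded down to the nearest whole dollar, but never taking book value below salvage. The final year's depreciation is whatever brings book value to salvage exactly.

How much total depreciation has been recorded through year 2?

Depreciable base = $46,794 − $2,300 = $44,494.
Year 1: DB = ⌊$46,794 × 200%/3⌋ = $31,196; SL = ⌊$44,494/3⌋ = $14,831 → take DB $31,196. Book value $15,598.
Year 2: DB = ⌊$15,598 × 200%/3⌋ = $10,398; SL = ⌊$13,298/2⌋ = $6,649 → take DB $10,398. Book value $5,200.
Accumulated through year 2 = $46,794 − $5,200 = $41,594.

$41,594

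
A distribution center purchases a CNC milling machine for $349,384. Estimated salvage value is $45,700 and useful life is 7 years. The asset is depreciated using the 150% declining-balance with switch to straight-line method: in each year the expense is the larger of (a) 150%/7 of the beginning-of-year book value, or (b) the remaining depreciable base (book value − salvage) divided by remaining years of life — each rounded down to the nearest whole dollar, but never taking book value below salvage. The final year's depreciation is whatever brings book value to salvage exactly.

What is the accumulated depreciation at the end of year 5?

Depreciable base = $349,384 − $45,700 = $303,684.
Year 1: DB = ⌊$349,384 × 150%/7⌋ = $74,868; SL = ⌊$303,684/7⌋ = $43,383 → take DB $74,868. Book value $274,516.
Year 2: DB = ⌊$274,516 × 150%/7⌋ = $58,824; SL = ⌊$228,816/6⌋ = $38,136 → take DB $58,824. Book value $215,692.
Year 3: DB = ⌊$215,692 × 150%/7⌋ = $46,219; SL = ⌊$169,992/5⌋ = $33,998 → take DB $46,219. Book value $169,473.
Year 4: DB = ⌊$169,473 × 150%/7⌋ = $36,315; SL = ⌊$123,773/4⌋ = $30,943 → take DB $36,315. Book value $133,158.
Year 5: DB = ⌊$133,158 × 150%/7⌋ = $28,533; SL = ⌊$87,458/3⌋ = $29,152 → take SL $29,152. Book value $104,006.
Accumulated through year 5 = $349,384 − $104,006 = $245,378.

$245,378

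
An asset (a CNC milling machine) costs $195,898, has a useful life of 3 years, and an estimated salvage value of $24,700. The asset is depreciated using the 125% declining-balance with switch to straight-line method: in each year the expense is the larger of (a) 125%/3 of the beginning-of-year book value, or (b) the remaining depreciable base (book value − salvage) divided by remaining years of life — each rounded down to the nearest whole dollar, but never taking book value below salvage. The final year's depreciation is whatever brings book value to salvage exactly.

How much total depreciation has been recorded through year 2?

Depreciable base = $195,898 − $24,700 = $171,198.
Year 1: DB = ⌊$195,898 × 125%/3⌋ = $81,624; SL = ⌊$171,198/3⌋ = $57,066 → take DB $81,624. Book value $114,274.
Year 2: DB = ⌊$114,274 × 125%/3⌋ = $47,614; SL = ⌊$89,574/2⌋ = $44,787 → take DB $47,614. Book value $66,660.
Accumulated through year 2 = $195,898 − $66,660 = $129,238.

$129,238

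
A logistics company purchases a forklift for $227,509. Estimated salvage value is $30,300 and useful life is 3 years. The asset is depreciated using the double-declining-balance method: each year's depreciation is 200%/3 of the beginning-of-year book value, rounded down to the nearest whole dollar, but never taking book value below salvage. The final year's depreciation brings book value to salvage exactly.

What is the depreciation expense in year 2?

$45,537

Depreciable base = $227,509 − $30,300 = $197,209.
Year 1: ⌊$227,509 × 200%/3⌋ = $151,672. Book value $75,837.
Year 2: ⌊$75,837 × 200%/3⌋ = $50,558, capped at $45,537. Book value $30,300.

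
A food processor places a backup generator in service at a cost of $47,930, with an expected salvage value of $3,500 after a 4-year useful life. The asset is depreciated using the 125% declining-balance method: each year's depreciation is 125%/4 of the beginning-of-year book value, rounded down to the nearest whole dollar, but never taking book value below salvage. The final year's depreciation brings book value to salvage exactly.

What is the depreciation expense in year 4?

Depreciable base = $47,930 − $3,500 = $44,430.
Year 1: ⌊$47,930 × 125%/4⌋ = $14,978. Book value $32,952.
Year 2: ⌊$32,952 × 125%/4⌋ = $10,297. Book value $22,655.
Year 3: ⌊$22,655 × 125%/4⌋ = $7,079. Book value $15,576.
Year 4 (final): $15,576 − $3,500 = $12,076. Book value $3,500.

$12,076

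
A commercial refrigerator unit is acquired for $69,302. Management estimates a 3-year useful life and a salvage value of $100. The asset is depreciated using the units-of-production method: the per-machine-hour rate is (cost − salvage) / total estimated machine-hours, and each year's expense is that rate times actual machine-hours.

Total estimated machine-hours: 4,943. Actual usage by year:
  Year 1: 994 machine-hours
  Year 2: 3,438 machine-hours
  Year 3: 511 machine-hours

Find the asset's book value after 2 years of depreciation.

Depreciable base = $69,302 − $100 = $69,202.
Rate = $69,202 / 4,943 machine-hours = $14 per machine-hour.
Year 1: 994 × $14 = $13,916. Book value $55,386.
Year 2: 3,438 × $14 = $48,132. Book value $7,254.

$7,254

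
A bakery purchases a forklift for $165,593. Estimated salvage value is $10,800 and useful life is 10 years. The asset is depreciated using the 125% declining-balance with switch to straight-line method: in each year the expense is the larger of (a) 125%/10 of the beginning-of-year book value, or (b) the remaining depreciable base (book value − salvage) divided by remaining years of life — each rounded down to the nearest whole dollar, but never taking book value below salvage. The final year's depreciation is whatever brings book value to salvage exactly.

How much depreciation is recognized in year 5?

Depreciable base = $165,593 − $10,800 = $154,793.
Year 1: DB = ⌊$165,593 × 125%/10⌋ = $20,699; SL = ⌊$154,793/10⌋ = $15,479 → take DB $20,699. Book value $144,894.
Year 2: DB = ⌊$144,894 × 125%/10⌋ = $18,111; SL = ⌊$134,094/9⌋ = $14,899 → take DB $18,111. Book value $126,783.
Year 3: DB = ⌊$126,783 × 125%/10⌋ = $15,847; SL = ⌊$115,983/8⌋ = $14,497 → take DB $15,847. Book value $110,936.
Year 4: DB = ⌊$110,936 × 125%/10⌋ = $13,867; SL = ⌊$100,136/7⌋ = $14,305 → take SL $14,305. Book value $96,631.
Year 5: DB = ⌊$96,631 × 125%/10⌋ = $12,078; SL = ⌊$85,831/6⌋ = $14,305 → take SL $14,305. Book value $82,326.

$14,305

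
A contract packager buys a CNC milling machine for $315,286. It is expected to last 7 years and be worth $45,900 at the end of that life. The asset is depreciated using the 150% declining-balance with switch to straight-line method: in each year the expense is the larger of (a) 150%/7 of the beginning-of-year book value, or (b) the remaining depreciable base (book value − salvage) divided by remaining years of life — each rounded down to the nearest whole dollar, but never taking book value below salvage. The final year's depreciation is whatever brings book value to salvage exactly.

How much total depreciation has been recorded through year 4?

Depreciable base = $315,286 − $45,900 = $269,386.
Year 1: DB = ⌊$315,286 × 150%/7⌋ = $67,561; SL = ⌊$269,386/7⌋ = $38,483 → take DB $67,561. Book value $247,725.
Year 2: DB = ⌊$247,725 × 150%/7⌋ = $53,083; SL = ⌊$201,825/6⌋ = $33,637 → take DB $53,083. Book value $194,642.
Year 3: DB = ⌊$194,642 × 150%/7⌋ = $41,709; SL = ⌊$148,742/5⌋ = $29,748 → take DB $41,709. Book value $152,933.
Year 4: DB = ⌊$152,933 × 150%/7⌋ = $32,771; SL = ⌊$107,033/4⌋ = $26,758 → take DB $32,771. Book value $120,162.
Accumulated through year 4 = $315,286 − $120,162 = $195,124.

$195,124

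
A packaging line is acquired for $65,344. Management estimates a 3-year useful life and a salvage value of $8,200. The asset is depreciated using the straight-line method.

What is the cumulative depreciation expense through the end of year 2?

Depreciable base = $65,344 − $8,200 = $57,144.
Annual expense = $57,144 / 3 = $19,048.
End of year 1: book value $46,296.
End of year 2: book value $27,248.
Accumulated through year 2 = $65,344 − $27,248 = $38,096.

$38,096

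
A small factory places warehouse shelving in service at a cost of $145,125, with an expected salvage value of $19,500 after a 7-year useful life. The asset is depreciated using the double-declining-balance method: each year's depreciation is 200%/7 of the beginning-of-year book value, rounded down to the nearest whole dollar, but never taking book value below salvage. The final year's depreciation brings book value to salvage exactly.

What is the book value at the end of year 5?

$26,985

Depreciable base = $145,125 − $19,500 = $125,625.
Year 1: ⌊$145,125 × 200%/7⌋ = $41,464. Book value $103,661.
Year 2: ⌊$103,661 × 200%/7⌋ = $29,617. Book value $74,044.
Year 3: ⌊$74,044 × 200%/7⌋ = $21,155. Book value $52,889.
Year 4: ⌊$52,889 × 200%/7⌋ = $15,111. Book value $37,778.
Year 5: ⌊$37,778 × 200%/7⌋ = $10,793. Book value $26,985.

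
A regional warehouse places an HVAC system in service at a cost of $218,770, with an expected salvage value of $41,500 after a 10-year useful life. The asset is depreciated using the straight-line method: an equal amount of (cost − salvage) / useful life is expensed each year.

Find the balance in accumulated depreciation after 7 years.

$124,089

Depreciable base = $218,770 − $41,500 = $177,270.
Annual expense = $177,270 / 10 = $17,727.
End of year 1: book value $201,043.
End of year 2: book value $183,316.
End of year 3: book value $165,589.
End of year 4: book value $147,862.
End of year 5: book value $130,135.
End of year 6: book value $112,408.
End of year 7: book value $94,681.
Accumulated through year 7 = $218,770 − $94,681 = $124,089.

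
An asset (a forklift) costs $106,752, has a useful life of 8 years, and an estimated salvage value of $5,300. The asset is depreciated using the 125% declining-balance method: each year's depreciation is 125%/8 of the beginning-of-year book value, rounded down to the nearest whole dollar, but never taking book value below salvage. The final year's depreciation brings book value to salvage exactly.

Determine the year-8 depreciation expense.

Depreciable base = $106,752 − $5,300 = $101,452.
Year 1: ⌊$106,752 × 125%/8⌋ = $16,680. Book value $90,072.
Year 2: ⌊$90,072 × 125%/8⌋ = $14,073. Book value $75,999.
Year 3: ⌊$75,999 × 125%/8⌋ = $11,874. Book value $64,125.
Year 4: ⌊$64,125 × 125%/8⌋ = $10,019. Book value $54,106.
Year 5: ⌊$54,106 × 125%/8⌋ = $8,454. Book value $45,652.
Year 6: ⌊$45,652 × 125%/8⌋ = $7,133. Book value $38,519.
Year 7: ⌊$38,519 × 125%/8⌋ = $6,018. Book value $32,501.
Year 8 (final): $32,501 − $5,300 = $27,201. Book value $5,300.

$27,201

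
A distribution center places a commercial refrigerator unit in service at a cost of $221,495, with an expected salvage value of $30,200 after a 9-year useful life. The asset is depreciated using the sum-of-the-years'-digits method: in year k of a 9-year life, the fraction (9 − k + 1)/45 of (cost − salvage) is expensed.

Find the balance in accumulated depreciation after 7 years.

$178,542

Depreciable base = $221,495 − $30,200 = $191,295.
Sum of the years' digits = 9+8+7+6+5+4+3+2+1 = 45.
Year 1: $191,295 × 9/45 = $38,259. Book value $183,236.
Year 2: $191,295 × 8/45 = $34,008. Book value $149,228.
Year 3: $191,295 × 7/45 = $29,757. Book value $119,471.
Year 4: $191,295 × 6/45 = $25,506. Book value $93,965.
Year 5: $191,295 × 5/45 = $21,255. Book value $72,710.
Year 6: $191,295 × 4/45 = $17,004. Book value $55,706.
Year 7: $191,295 × 3/45 = $12,753. Book value $42,953.
Accumulated through year 7 = $221,495 − $42,953 = $178,542.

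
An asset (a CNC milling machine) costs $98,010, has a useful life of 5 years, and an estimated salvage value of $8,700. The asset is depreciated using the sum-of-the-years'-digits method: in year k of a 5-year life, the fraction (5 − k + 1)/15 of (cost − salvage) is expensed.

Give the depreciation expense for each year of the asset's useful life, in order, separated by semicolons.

$29,770; $23,816; $17,862; $11,908; $5,954

Depreciable base = $98,010 − $8,700 = $89,310.
Sum of the years' digits = 5+4+3+2+1 = 15.
Year 1: $89,310 × 5/15 = $29,770. Book value $68,240.
Year 2: $89,310 × 4/15 = $23,816. Book value $44,424.
Year 3: $89,310 × 3/15 = $17,862. Book value $26,562.
Year 4: $89,310 × 2/15 = $11,908. Book value $14,654.
Year 5: $89,310 × 1/15 = $5,954. Book value $8,700.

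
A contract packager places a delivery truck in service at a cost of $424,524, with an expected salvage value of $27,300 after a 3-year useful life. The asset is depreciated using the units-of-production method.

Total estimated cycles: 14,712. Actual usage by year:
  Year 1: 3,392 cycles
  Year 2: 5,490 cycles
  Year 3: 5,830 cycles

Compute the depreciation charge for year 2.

Depreciable base = $424,524 − $27,300 = $397,224.
Rate = $397,224 / 14,712 cycles = $27 per cycle.
Year 1: 3,392 × $27 = $91,584. Book value $332,940.
Year 2: 5,490 × $27 = $148,230. Book value $184,710.

$148,230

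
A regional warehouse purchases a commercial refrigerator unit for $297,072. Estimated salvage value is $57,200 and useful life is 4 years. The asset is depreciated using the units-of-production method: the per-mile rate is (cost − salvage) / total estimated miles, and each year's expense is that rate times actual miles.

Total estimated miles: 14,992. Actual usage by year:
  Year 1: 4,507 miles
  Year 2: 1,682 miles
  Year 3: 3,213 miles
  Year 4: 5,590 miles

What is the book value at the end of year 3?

$146,640

Depreciable base = $297,072 − $57,200 = $239,872.
Rate = $239,872 / 14,992 miles = $16 per mile.
Year 1: 4,507 × $16 = $72,112. Book value $224,960.
Year 2: 1,682 × $16 = $26,912. Book value $198,048.
Year 3: 3,213 × $16 = $51,408. Book value $146,640.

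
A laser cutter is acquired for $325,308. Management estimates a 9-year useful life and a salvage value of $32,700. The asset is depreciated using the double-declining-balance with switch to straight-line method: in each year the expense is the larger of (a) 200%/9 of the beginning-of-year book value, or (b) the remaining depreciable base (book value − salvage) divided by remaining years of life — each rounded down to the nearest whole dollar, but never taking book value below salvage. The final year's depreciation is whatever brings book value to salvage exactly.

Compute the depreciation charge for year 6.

$20,576

Depreciable base = $325,308 − $32,700 = $292,608.
Year 1: DB = ⌊$325,308 × 200%/9⌋ = $72,290; SL = ⌊$292,608/9⌋ = $32,512 → take DB $72,290. Book value $253,018.
Year 2: DB = ⌊$253,018 × 200%/9⌋ = $56,226; SL = ⌊$220,318/8⌋ = $27,539 → take DB $56,226. Book value $196,792.
Year 3: DB = ⌊$196,792 × 200%/9⌋ = $43,731; SL = ⌊$164,092/7⌋ = $23,441 → take DB $43,731. Book value $153,061.
Year 4: DB = ⌊$153,061 × 200%/9⌋ = $34,013; SL = ⌊$120,361/6⌋ = $20,060 → take DB $34,013. Book value $119,048.
Year 5: DB = ⌊$119,048 × 200%/9⌋ = $26,455; SL = ⌊$86,348/5⌋ = $17,269 → take DB $26,455. Book value $92,593.
Year 6: DB = ⌊$92,593 × 200%/9⌋ = $20,576; SL = ⌊$59,893/4⌋ = $14,973 → take DB $20,576. Book value $72,017.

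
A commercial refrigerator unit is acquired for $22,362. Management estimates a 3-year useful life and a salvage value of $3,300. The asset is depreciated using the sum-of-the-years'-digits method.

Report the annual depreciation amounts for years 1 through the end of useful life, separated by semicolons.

$9,531; $6,354; $3,177

Depreciable base = $22,362 − $3,300 = $19,062.
Sum of the years' digits = 3+2+1 = 6.
Year 1: $19,062 × 3/6 = $9,531. Book value $12,831.
Year 2: $19,062 × 2/6 = $6,354. Book value $6,477.
Year 3: $19,062 × 1/6 = $3,177. Book value $3,300.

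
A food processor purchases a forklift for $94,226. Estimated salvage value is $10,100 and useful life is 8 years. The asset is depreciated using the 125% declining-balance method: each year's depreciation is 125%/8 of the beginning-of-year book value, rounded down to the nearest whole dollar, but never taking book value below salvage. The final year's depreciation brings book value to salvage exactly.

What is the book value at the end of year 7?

Depreciable base = $94,226 − $10,100 = $84,126.
Year 1: ⌊$94,226 × 125%/8⌋ = $14,722. Book value $79,504.
Year 2: ⌊$79,504 × 125%/8⌋ = $12,422. Book value $67,082.
Year 3: ⌊$67,082 × 125%/8⌋ = $10,481. Book value $56,601.
Year 4: ⌊$56,601 × 125%/8⌋ = $8,843. Book value $47,758.
Year 5: ⌊$47,758 × 125%/8⌋ = $7,462. Book value $40,296.
Year 6: ⌊$40,296 × 125%/8⌋ = $6,296. Book value $34,000.
Year 7: ⌊$34,000 × 125%/8⌋ = $5,312. Book value $28,688.

$28,688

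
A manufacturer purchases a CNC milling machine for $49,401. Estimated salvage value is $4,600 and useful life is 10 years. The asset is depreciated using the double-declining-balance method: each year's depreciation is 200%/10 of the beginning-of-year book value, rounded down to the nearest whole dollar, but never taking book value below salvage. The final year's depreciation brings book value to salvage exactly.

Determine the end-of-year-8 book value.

$8,290

Depreciable base = $49,401 − $4,600 = $44,801.
Year 1: ⌊$49,401 × 200%/10⌋ = $9,880. Book value $39,521.
Year 2: ⌊$39,521 × 200%/10⌋ = $7,904. Book value $31,617.
Year 3: ⌊$31,617 × 200%/10⌋ = $6,323. Book value $25,294.
Year 4: ⌊$25,294 × 200%/10⌋ = $5,058. Book value $20,236.
Year 5: ⌊$20,236 × 200%/10⌋ = $4,047. Book value $16,189.
Year 6: ⌊$16,189 × 200%/10⌋ = $3,237. Book value $12,952.
Year 7: ⌊$12,952 × 200%/10⌋ = $2,590. Book value $10,362.
Year 8: ⌊$10,362 × 200%/10⌋ = $2,072. Book value $8,290.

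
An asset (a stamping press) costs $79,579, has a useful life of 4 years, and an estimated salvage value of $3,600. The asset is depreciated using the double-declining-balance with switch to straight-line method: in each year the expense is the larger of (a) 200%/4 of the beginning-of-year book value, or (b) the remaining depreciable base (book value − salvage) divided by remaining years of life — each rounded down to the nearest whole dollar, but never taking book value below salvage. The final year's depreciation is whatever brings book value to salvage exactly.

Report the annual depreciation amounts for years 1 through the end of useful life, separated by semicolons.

$39,789; $19,895; $9,947; $6,348

Depreciable base = $79,579 − $3,600 = $75,979.
Year 1: DB = ⌊$79,579 × 200%/4⌋ = $39,789; SL = ⌊$75,979/4⌋ = $18,994 → take DB $39,789. Book value $39,790.
Year 2: DB = ⌊$39,790 × 200%/4⌋ = $19,895; SL = ⌊$36,190/3⌋ = $12,063 → take DB $19,895. Book value $19,895.
Year 3: DB = ⌊$19,895 × 200%/4⌋ = $9,947; SL = ⌊$16,295/2⌋ = $8,147 → take DB $9,947. Book value $9,948.
Year 4 (final): $9,948 − $3,600 = $6,348. Book value $3,600.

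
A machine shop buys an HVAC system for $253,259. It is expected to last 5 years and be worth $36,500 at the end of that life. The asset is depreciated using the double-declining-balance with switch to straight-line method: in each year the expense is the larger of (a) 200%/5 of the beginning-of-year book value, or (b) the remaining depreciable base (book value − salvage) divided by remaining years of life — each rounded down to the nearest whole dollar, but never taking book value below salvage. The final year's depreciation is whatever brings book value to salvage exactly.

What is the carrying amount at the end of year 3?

Depreciable base = $253,259 − $36,500 = $216,759.
Year 1: DB = ⌊$253,259 × 200%/5⌋ = $101,303; SL = ⌊$216,759/5⌋ = $43,351 → take DB $101,303. Book value $151,956.
Year 2: DB = ⌊$151,956 × 200%/5⌋ = $60,782; SL = ⌊$115,456/4⌋ = $28,864 → take DB $60,782. Book value $91,174.
Year 3: DB = ⌊$91,174 × 200%/5⌋ = $36,469; SL = ⌊$54,674/3⌋ = $18,224 → take DB $36,469. Book value $54,705.

$54,705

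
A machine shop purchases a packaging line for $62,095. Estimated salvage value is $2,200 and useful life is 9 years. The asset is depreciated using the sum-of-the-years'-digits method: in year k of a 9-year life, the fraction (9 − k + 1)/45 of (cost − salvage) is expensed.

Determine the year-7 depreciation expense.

$3,993

Depreciable base = $62,095 − $2,200 = $59,895.
Sum of the years' digits = 9+8+7+6+5+4+3+2+1 = 45.
Year 1: $59,895 × 9/45 = $11,979. Book value $50,116.
Year 2: $59,895 × 8/45 = $10,648. Book value $39,468.
Year 3: $59,895 × 7/45 = $9,317. Book value $30,151.
Year 4: $59,895 × 6/45 = $7,986. Book value $22,165.
Year 5: $59,895 × 5/45 = $6,655. Book value $15,510.
Year 6: $59,895 × 4/45 = $5,324. Book value $10,186.
Year 7: $59,895 × 3/45 = $3,993. Book value $6,193.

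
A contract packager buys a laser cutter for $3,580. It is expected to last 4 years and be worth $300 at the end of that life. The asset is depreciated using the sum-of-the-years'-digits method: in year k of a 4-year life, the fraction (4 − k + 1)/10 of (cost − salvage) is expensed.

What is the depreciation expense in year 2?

Depreciable base = $3,580 − $300 = $3,280.
Sum of the years' digits = 4+3+2+1 = 10.
Year 1: $3,280 × 4/10 = $1,312. Book value $2,268.
Year 2: $3,280 × 3/10 = $984. Book value $1,284.

$984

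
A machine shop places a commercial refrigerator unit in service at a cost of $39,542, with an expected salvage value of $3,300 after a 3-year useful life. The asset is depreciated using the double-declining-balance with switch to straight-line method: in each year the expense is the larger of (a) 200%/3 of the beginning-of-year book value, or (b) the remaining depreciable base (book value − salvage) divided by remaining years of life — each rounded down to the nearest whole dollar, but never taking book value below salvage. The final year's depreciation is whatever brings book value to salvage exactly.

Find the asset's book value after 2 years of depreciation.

$4,394

Depreciable base = $39,542 − $3,300 = $36,242.
Year 1: DB = ⌊$39,542 × 200%/3⌋ = $26,361; SL = ⌊$36,242/3⌋ = $12,080 → take DB $26,361. Book value $13,181.
Year 2: DB = ⌊$13,181 × 200%/3⌋ = $8,787; SL = ⌊$9,881/2⌋ = $4,940 → take DB $8,787. Book value $4,394.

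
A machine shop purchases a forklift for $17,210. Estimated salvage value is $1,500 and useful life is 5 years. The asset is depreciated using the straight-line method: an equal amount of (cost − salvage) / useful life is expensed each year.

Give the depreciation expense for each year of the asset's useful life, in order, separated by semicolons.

$3,142; $3,142; $3,142; $3,142; $3,142

Depreciable base = $17,210 − $1,500 = $15,710.
Annual expense = $15,710 / 5 = $3,142.
End of year 1: book value $14,068.
End of year 2: book value $10,926.
End of year 3: book value $7,784.
End of year 4: book value $4,642.
End of year 5: book value $1,500.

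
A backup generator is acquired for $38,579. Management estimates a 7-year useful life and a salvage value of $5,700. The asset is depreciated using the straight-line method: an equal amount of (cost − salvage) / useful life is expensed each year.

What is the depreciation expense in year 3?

Depreciable base = $38,579 − $5,700 = $32,879.
Annual expense = $32,879 / 7 = $4,697.

$4,697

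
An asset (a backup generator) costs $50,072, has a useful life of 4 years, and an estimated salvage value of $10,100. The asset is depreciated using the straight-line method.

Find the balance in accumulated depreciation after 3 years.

Depreciable base = $50,072 − $10,100 = $39,972.
Annual expense = $39,972 / 4 = $9,993.
End of year 1: book value $40,079.
End of year 2: book value $30,086.
End of year 3: book value $20,093.
Accumulated through year 3 = $50,072 − $20,093 = $29,979.

$29,979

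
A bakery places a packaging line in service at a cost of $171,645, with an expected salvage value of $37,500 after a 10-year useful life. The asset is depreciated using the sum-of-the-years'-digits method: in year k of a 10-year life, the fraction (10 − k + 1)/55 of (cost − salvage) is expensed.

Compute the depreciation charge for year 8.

Depreciable base = $171,645 − $37,500 = $134,145.
Sum of the years' digits = 10+9+8+7+6+5+4+3+2+1 = 55.
Year 1: $134,145 × 10/55 = $24,390. Book value $147,255.
Year 2: $134,145 × 9/55 = $21,951. Book value $125,304.
Year 3: $134,145 × 8/55 = $19,512. Book value $105,792.
Year 4: $134,145 × 7/55 = $17,073. Book value $88,719.
Year 5: $134,145 × 6/55 = $14,634. Book value $74,085.
Year 6: $134,145 × 5/55 = $12,195. Book value $61,890.
Year 7: $134,145 × 4/55 = $9,756. Book value $52,134.
Year 8: $134,145 × 3/55 = $7,317. Book value $44,817.

$7,317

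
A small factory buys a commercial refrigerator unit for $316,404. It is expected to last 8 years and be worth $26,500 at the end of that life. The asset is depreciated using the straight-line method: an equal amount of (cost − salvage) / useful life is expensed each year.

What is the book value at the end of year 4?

Depreciable base = $316,404 − $26,500 = $289,904.
Annual expense = $289,904 / 8 = $36,238.
End of year 1: book value $280,166.
End of year 2: book value $243,928.
End of year 3: book value $207,690.
End of year 4: book value $171,452.

$171,452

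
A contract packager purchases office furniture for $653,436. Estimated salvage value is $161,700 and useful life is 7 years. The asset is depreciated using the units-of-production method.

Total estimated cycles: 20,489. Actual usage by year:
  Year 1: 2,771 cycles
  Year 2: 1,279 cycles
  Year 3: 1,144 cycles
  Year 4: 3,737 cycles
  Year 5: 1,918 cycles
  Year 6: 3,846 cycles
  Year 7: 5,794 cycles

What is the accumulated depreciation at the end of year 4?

Depreciable base = $653,436 − $161,700 = $491,736.
Rate = $491,736 / 20,489 cycles = $24 per cycle.
Year 1: 2,771 × $24 = $66,504. Book value $586,932.
Year 2: 1,279 × $24 = $30,696. Book value $556,236.
Year 3: 1,144 × $24 = $27,456. Book value $528,780.
Year 4: 3,737 × $24 = $89,688. Book value $439,092.
Accumulated through year 4 = $653,436 − $439,092 = $214,344.

$214,344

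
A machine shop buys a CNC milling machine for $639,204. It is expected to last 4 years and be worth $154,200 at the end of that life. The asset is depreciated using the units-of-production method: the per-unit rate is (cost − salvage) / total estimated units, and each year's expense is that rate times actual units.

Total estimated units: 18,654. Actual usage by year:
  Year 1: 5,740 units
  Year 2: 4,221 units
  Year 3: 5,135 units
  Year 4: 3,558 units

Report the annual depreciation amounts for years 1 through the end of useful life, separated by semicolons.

$149,240; $109,746; $133,510; $92,508

Depreciable base = $639,204 − $154,200 = $485,004.
Rate = $485,004 / 18,654 units = $26 per unit.
Year 1: 5,740 × $26 = $149,240. Book value $489,964.
Year 2: 4,221 × $26 = $109,746. Book value $380,218.
Year 3: 5,135 × $26 = $133,510. Book value $246,708.
Year 4: 3,558 × $26 = $92,508. Book value $154,200.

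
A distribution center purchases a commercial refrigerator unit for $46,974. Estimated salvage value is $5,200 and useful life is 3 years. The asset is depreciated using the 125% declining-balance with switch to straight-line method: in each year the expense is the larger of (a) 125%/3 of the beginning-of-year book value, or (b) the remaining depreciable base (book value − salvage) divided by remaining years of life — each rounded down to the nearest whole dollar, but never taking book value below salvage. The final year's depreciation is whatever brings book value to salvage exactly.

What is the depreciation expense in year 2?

Depreciable base = $46,974 − $5,200 = $41,774.
Year 1: DB = ⌊$46,974 × 125%/3⌋ = $19,572; SL = ⌊$41,774/3⌋ = $13,924 → take DB $19,572. Book value $27,402.
Year 2: DB = ⌊$27,402 × 125%/3⌋ = $11,417; SL = ⌊$22,202/2⌋ = $11,101 → take DB $11,417. Book value $15,985.

$11,417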